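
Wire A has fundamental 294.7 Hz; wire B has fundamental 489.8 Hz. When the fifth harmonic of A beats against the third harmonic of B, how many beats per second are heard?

4.1 Hz

Fifth harmonic of the first: 5·294.7 = 1473.5 Hz.
Third harmonic of the second: 3·489.8 = 1469.4 Hz.
f_beat = |1473.5 − 1469.4| = 4.1 Hz.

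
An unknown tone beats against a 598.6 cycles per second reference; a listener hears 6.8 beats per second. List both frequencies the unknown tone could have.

591.8 Hz or 605.4 Hz

|f − 598.6| = 6.8, so f = 598.6 ± 6.8.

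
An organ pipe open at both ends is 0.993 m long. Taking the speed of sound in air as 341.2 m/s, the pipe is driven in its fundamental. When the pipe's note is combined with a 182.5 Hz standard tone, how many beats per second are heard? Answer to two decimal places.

10.70 Hz

Open pipe: f_n = n·v/(2L) = 1·341.2/(2·0.993) = 171.8026 Hz.
f_beat = |171.8026 − 182.5| = 10.70 Hz.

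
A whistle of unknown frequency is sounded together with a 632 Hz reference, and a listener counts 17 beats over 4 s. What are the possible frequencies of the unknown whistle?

Beat frequency = 17/4 = 4.25 Hz.
|f − 632| = 4.25, so f = 632 ± 4.25.

627.75 Hz or 636.25 Hz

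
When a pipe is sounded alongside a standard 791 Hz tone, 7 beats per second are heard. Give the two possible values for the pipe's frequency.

784 Hz or 798 Hz

|f − 791| = 7, so f = 791 ± 7.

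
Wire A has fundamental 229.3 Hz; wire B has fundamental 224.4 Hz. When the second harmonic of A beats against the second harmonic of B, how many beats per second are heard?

9.8 Hz

Second harmonic of the first: 2·229.3 = 458.6 Hz.
Second harmonic of the second: 2·224.4 = 448.8 Hz.
f_beat = |458.6 − 448.8| = 9.8 Hz.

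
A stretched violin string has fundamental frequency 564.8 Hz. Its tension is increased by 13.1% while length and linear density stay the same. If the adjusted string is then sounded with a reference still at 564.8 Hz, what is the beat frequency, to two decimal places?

35.86 Hz

For a string, f ∝ √T, so the new frequency is 564.8·√1.131 = 600.6562 Hz.
f_beat = |600.6562 − 564.8| = 35.86 Hz.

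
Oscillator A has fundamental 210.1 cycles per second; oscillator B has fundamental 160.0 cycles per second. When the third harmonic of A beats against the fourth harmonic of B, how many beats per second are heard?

Third harmonic of the first: 3·210.1 = 630.3 Hz.
Fourth harmonic of the second: 4·160.0 = 640.0 Hz.
f_beat = |630.3 − 640.0| = 9.7 Hz.

9.7 Hz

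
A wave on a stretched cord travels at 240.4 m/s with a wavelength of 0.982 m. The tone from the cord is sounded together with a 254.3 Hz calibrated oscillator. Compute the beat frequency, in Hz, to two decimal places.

9.49 Hz

Source frequency f = v/λ = 240.4/0.982 = 244.8065 Hz.
f_beat = |244.8065 − 254.3| = 9.49 Hz.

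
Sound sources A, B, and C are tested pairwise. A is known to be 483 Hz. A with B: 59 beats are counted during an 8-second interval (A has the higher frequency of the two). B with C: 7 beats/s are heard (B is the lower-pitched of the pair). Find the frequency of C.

482.625 Hz

A–B: Beat frequency = 59/8 = 7.375 Hz.
B is below A, so f_B = 483 − 7.375 = 475.625 Hz.
C is above B, so f_C = 475.625 + 7 = 482.625 Hz.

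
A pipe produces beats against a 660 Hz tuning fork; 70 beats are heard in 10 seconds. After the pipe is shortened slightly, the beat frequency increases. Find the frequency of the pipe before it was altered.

667 Hz

Beat frequency = 70/10 = 7 Hz.
|f − 660| = 7, so the pipe was at either 653 Hz or 667 Hz.
A shorter pipe has a higher fundamental; the adjustment raises the pipe's frequency.
The beat rate rose, so the adjustment moved the pipe further from 660 Hz — it was already above the reference.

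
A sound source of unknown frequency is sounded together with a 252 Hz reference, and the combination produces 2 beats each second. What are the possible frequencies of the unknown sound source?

250 Hz or 254 Hz

|f − 252| = 2, so f = 252 ± 2.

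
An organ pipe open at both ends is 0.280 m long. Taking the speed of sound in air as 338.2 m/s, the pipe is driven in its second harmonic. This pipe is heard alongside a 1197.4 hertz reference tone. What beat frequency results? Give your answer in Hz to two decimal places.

Open pipe: f_n = n·v/(2L) = 2·338.2/(2·0.280) = 1207.8571 Hz.
f_beat = |1207.8571 − 1197.4| = 10.46 Hz.

10.46 Hz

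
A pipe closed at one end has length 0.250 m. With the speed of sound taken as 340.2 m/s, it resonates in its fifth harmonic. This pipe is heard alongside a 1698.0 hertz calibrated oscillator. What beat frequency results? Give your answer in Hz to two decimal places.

3.00 Hz

Closed pipe (odd harmonics): f_n = n·v/(4L) = 5·340.2/(4·0.250) = 1701.0000 Hz.
f_beat = |1701.0000 − 1698.0| = 3.00 Hz.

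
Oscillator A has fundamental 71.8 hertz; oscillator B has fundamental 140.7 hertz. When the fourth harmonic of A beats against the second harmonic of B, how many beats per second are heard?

5.8 Hz

Fourth harmonic of the first: 4·71.8 = 287.2 Hz.
Second harmonic of the second: 2·140.7 = 281.4 Hz.
f_beat = |287.2 − 281.4| = 5.8 Hz.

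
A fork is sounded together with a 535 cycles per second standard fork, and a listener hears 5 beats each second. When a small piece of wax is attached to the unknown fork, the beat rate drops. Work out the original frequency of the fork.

540 Hz

|f − 535| = 5, so the fork was at either 530 Hz or 540 Hz.
Loading a fork with wax lowers its frequency; the adjustment lowers the fork's frequency.
The beat rate fell, so the adjustment moved the fork toward 535 Hz — it must have started above the reference.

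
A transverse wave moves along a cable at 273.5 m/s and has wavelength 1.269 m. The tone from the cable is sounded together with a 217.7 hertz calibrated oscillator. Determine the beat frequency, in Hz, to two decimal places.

2.18 Hz

Source frequency f = v/λ = 273.5/1.269 = 215.5240 Hz.
f_beat = |215.5240 − 217.7| = 2.18 Hz.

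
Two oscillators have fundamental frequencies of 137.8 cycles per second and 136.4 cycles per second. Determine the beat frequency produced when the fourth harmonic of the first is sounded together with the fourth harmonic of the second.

Fourth harmonic of the first: 4·137.8 = 551.2 Hz.
Fourth harmonic of the second: 4·136.4 = 545.6 Hz.
f_beat = |551.2 − 545.6| = 5.6 Hz.

5.6 Hz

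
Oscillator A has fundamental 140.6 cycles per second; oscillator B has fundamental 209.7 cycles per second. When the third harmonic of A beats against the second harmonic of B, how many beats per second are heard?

2.4 Hz

Third harmonic of the first: 3·140.6 = 421.8 Hz.
Second harmonic of the second: 2·209.7 = 419.4 Hz.
f_beat = |421.8 − 419.4| = 2.4 Hz.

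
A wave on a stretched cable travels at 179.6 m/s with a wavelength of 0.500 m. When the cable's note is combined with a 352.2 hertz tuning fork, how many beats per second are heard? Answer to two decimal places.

7.00 Hz

Source frequency f = v/λ = 179.6/0.500 = 359.2000 Hz.
f_beat = |359.2000 − 352.2| = 7.00 Hz.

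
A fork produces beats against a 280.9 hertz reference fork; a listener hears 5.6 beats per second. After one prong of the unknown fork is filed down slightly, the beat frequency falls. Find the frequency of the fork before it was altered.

275.3 Hz

|f − 280.9| = 5.6, so the fork was at either 275.3 Hz or 286.5 Hz.
Filing a prong removes mass and raises the fork's frequency; the adjustment raises the fork's frequency.
The beat rate fell, so the adjustment moved the fork toward 280.9 Hz — it must have started below the reference.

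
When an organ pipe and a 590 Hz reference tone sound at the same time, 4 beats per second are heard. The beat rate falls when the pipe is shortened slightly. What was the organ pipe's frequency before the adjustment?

586 Hz

|f − 590| = 4, so the organ pipe was at either 586 Hz or 594 Hz.
A shorter pipe has a higher fundamental; the adjustment raises the organ pipe's frequency.
The beat rate fell, so the adjustment moved the organ pipe toward 590 Hz — it must have started below the reference.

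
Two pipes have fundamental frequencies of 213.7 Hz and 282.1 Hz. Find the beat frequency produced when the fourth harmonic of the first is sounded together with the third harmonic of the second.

8.5 Hz

Fourth harmonic of the first: 4·213.7 = 854.8 Hz.
Third harmonic of the second: 3·282.1 = 846.3 Hz.
f_beat = |854.8 − 846.3| = 8.5 Hz.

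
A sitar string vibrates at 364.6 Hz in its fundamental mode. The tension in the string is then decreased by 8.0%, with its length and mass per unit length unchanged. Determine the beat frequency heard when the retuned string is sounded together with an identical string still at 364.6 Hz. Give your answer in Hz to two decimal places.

For a string, f ∝ √T, so the new frequency is 364.6·√0.920 = 349.7120 Hz.
f_beat = |349.7120 − 364.6| = 14.89 Hz.

14.89 Hz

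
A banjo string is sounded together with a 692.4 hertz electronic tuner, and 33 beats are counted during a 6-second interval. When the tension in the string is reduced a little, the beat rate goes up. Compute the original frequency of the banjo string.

686.9 Hz

Beat frequency = 33/6 = 5.5 Hz.
|f − 692.4| = 5.5, so the banjo string was at either 686.9 Hz or 697.9 Hz.
Lower tension means lower frequency; the adjustment lowers the banjo string's frequency.
The beat rate rose, so the adjustment moved the banjo string further from 692.4 Hz — it was already below the reference.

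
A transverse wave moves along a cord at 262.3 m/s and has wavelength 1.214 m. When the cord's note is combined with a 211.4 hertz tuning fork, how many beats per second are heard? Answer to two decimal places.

4.66 Hz

Source frequency f = v/λ = 262.3/1.214 = 216.0626 Hz.
f_beat = |216.0626 − 211.4| = 4.66 Hz.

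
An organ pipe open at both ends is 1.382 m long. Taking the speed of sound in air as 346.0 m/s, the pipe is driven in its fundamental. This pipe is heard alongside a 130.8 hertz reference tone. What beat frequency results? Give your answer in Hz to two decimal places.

5.62 Hz

Open pipe: f_n = n·v/(2L) = 1·346.0/(2·1.382) = 125.1809 Hz.
f_beat = |125.1809 − 130.8| = 5.62 Hz.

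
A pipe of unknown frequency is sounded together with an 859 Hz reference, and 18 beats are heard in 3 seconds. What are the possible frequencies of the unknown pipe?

853 Hz or 865 Hz

Beat frequency = 18/3 = 6 Hz.
|f − 859| = 6, so f = 859 ± 6.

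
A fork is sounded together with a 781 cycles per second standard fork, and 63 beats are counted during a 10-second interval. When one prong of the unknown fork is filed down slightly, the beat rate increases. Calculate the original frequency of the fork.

787.3 Hz

Beat frequency = 63/10 = 6.3 Hz.
|f − 781| = 6.3, so the fork was at either 774.7 Hz or 787.3 Hz.
Filing a prong removes mass and raises the fork's frequency; the adjustment raises the fork's frequency.
The beat rate rose, so the adjustment moved the fork further from 781 Hz — it was already above the reference.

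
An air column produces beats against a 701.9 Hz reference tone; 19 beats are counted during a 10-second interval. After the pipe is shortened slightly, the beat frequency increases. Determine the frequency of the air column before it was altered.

703.8 Hz

Beat frequency = 19/10 = 1.9 Hz.
|f − 701.9| = 1.9, so the air column was at either 700 Hz or 703.8 Hz.
A shorter pipe has a higher fundamental; the adjustment raises the air column's frequency.
The beat rate rose, so the adjustment moved the air column further from 701.9 Hz — it was already above the reference.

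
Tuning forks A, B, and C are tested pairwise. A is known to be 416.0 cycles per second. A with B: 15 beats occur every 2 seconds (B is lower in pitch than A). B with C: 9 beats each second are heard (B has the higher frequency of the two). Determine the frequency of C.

A–B: Beat frequency = 15/2 = 7.5 Hz.
B is below A, so f_B = 416.0 − 7.5 = 408.5 Hz.
C is below B, so f_C = 408.5 − 9 = 399.5 Hz.

399.5 Hz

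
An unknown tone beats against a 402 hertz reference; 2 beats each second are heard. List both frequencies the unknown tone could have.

|f − 402| = 2, so f = 402 ± 2.

400 Hz or 404 Hz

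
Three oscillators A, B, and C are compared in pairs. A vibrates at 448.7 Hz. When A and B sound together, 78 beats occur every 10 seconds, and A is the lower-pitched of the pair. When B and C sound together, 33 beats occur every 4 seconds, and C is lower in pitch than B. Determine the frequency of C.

448.25 Hz

A–B: Beat frequency = 78/10 = 7.8 Hz.
B is above A, so f_B = 448.7 + 7.8 = 456.5 Hz.
B–C: Beat frequency = 33/4 = 8.25 Hz.
C is below B, so f_C = 456.5 − 8.25 = 448.25 Hz.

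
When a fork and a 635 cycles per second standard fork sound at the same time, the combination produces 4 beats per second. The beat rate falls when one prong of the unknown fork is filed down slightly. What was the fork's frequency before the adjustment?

631 Hz

|f − 635| = 4, so the fork was at either 631 Hz or 639 Hz.
Filing a prong removes mass and raises the fork's frequency; the adjustment raises the fork's frequency.
The beat rate fell, so the adjustment moved the fork toward 635 Hz — it must have started below the reference.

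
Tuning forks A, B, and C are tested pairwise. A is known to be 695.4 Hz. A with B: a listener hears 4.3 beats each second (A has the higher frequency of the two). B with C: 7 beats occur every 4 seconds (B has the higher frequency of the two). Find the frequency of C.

B is below A, so f_B = 695.4 − 4.3 = 691.1 Hz.
B–C: Beat frequency = 7/4 = 1.75 Hz.
C is below B, so f_C = 691.1 − 1.75 = 689.35 Hz.

689.35 Hz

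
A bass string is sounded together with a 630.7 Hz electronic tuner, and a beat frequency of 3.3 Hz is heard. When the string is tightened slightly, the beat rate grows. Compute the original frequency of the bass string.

|f − 630.7| = 3.3, so the bass string was at either 627.4 Hz or 634 Hz.
Increasing tension raises a string's frequency; the adjustment raises the bass string's frequency.
The beat rate rose, so the adjustment moved the bass string further from 630.7 Hz — it was already above the reference.

634 Hz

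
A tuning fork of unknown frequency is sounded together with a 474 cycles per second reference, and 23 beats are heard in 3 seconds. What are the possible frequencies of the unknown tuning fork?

Beat frequency = 23/3 = 7.6667 Hz.
|f − 474| = 7.6667, so f = 474 ± 7.6667.

466.3333 Hz or 481.6667 Hz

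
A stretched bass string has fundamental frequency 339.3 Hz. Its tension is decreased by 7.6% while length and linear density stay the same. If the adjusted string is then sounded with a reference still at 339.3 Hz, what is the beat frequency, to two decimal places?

13.15 Hz

For a string, f ∝ √T, so the new frequency is 339.3·√0.924 = 326.1518 Hz.
f_beat = |326.1518 − 339.3| = 13.15 Hz.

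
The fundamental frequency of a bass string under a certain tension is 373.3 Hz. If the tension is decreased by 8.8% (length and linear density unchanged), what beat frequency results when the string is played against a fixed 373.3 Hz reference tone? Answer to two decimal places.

16.80 Hz

For a string, f ∝ √T, so the new frequency is 373.3·√0.912 = 356.4966 Hz.
f_beat = |356.4966 − 373.3| = 16.80 Hz.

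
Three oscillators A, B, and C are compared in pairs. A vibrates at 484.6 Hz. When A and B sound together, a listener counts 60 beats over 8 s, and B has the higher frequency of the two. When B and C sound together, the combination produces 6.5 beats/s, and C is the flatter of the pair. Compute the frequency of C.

A–B: Beat frequency = 60/8 = 7.5 Hz.
B is above A, so f_B = 484.6 + 7.5 = 492.1 Hz.
C is below B, so f_C = 492.1 − 6.5 = 485.6 Hz.

485.6 Hz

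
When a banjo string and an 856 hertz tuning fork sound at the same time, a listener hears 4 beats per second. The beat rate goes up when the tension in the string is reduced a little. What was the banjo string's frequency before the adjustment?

|f − 856| = 4, so the banjo string was at either 852 Hz or 860 Hz.
Lower tension means lower frequency; the adjustment lowers the banjo string's frequency.
The beat rate rose, so the adjustment moved the banjo string further from 856 Hz — it was already below the reference.

852 Hz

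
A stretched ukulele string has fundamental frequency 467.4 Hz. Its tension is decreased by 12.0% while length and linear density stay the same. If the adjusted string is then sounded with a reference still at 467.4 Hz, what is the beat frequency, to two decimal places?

28.94 Hz

For a string, f ∝ √T, so the new frequency is 467.4·√0.880 = 438.4601 Hz.
f_beat = |438.4601 − 467.4| = 28.94 Hz.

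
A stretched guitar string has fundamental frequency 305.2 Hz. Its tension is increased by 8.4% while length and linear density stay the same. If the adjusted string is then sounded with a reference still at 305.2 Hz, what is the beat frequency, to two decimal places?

12.56 Hz

For a string, f ∝ √T, so the new frequency is 305.2·√1.084 = 317.7600 Hz.
f_beat = |317.7600 − 305.2| = 12.56 Hz.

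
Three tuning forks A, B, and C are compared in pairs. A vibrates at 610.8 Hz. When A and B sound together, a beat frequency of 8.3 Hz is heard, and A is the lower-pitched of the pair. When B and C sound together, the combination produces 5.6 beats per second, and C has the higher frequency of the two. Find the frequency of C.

624.7 Hz

B is above A, so f_B = 610.8 + 8.3 = 619.1 Hz.
C is above B, so f_C = 619.1 + 5.6 = 624.7 Hz.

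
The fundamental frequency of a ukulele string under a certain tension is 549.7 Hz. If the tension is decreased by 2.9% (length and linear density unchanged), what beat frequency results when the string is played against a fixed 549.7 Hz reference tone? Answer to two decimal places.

8.03 Hz

For a string, f ∝ √T, so the new frequency is 549.7·√0.971 = 541.6707 Hz.
f_beat = |541.6707 − 549.7| = 8.03 Hz.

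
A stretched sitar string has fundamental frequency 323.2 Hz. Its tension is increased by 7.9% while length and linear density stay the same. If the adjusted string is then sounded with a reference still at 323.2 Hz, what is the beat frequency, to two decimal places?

12.52 Hz

For a string, f ∝ √T, so the new frequency is 323.2·√1.079 = 335.7238 Hz.
f_beat = |335.7238 − 323.2| = 12.52 Hz.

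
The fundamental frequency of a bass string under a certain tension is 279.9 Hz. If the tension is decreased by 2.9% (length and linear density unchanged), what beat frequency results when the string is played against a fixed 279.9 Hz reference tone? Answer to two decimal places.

For a string, f ∝ √T, so the new frequency is 279.9·√0.971 = 275.8116 Hz.
f_beat = |275.8116 − 279.9| = 4.09 Hz.

4.09 Hz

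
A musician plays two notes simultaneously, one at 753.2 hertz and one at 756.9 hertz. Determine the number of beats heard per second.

The beat frequency equals the magnitude of the frequency difference.
|753.2 − 756.9| = 3.7 Hz.

3.7 Hz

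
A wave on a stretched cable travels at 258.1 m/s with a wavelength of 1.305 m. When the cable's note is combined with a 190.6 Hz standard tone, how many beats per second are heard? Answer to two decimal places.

Source frequency f = v/λ = 258.1/1.305 = 197.7778 Hz.
f_beat = |197.7778 − 190.6| = 7.18 Hz.

7.18 Hz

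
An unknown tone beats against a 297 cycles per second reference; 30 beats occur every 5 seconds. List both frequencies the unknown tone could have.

291 Hz or 303 Hz

Beat frequency = 30/5 = 6 Hz.
|f − 297| = 6, so f = 297 ± 6.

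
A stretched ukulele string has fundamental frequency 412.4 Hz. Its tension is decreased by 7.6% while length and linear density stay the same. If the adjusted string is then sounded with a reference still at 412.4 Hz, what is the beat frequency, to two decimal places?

For a string, f ∝ √T, so the new frequency is 412.4·√0.924 = 396.4192 Hz.
f_beat = |396.4192 − 412.4| = 15.98 Hz.

15.98 Hz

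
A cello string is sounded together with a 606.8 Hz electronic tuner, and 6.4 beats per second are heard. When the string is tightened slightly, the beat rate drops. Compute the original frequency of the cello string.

|f − 606.8| = 6.4, so the cello string was at either 600.4 Hz or 613.2 Hz.
Increasing tension raises a string's frequency; the adjustment raises the cello string's frequency.
The beat rate fell, so the adjustment moved the cello string toward 606.8 Hz — it must have started below the reference.

600.4 Hz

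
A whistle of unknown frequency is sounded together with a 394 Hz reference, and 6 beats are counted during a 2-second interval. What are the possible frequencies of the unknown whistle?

391 Hz or 397 Hz

Beat frequency = 6/2 = 3 Hz.
|f − 394| = 3, so f = 394 ± 3.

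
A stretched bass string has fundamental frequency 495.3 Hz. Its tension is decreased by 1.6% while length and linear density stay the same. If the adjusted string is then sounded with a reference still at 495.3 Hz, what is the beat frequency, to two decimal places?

3.98 Hz

For a string, f ∝ √T, so the new frequency is 495.3·√0.984 = 491.3216 Hz.
f_beat = |491.3216 − 495.3| = 3.98 Hz.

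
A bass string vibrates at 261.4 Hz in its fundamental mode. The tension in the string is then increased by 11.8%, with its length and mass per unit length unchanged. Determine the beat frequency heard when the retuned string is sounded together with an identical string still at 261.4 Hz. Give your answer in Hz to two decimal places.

14.99 Hz

For a string, f ∝ √T, so the new frequency is 261.4·√1.118 = 276.3926 Hz.
f_beat = |276.3926 − 261.4| = 14.99 Hz.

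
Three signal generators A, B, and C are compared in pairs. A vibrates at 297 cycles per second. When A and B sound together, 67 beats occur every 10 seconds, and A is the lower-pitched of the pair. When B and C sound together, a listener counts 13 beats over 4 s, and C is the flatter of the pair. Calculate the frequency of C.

A–B: Beat frequency = 67/10 = 6.7 Hz.
B is above A, so f_B = 297 + 6.7 = 303.7 Hz.
B–C: Beat frequency = 13/4 = 3.25 Hz.
C is below B, so f_C = 303.7 − 3.25 = 300.45 Hz.

300.45 Hz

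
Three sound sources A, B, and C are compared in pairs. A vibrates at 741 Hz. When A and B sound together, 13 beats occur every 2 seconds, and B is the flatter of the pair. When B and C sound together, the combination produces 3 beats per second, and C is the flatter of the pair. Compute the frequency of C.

731.5 Hz

A–B: Beat frequency = 13/2 = 6.5 Hz.
B is below A, so f_B = 741 − 6.5 = 734.5 Hz.
C is below B, so f_C = 734.5 − 3 = 731.5 Hz.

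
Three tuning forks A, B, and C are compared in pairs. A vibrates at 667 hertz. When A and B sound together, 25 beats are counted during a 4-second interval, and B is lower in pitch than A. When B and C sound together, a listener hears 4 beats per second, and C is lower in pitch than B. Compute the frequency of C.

A–B: Beat frequency = 25/4 = 6.25 Hz.
B is below A, so f_B = 667 − 6.25 = 660.75 Hz.
C is below B, so f_C = 660.75 − 4 = 656.75 Hz.

656.75 Hz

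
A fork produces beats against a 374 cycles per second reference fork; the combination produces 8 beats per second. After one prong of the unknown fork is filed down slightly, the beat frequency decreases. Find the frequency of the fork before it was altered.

|f − 374| = 8, so the fork was at either 366 Hz or 382 Hz.
Filing a prong removes mass and raises the fork's frequency; the adjustment raises the fork's frequency.
The beat rate fell, so the adjustment moved the fork toward 374 Hz — it must have started below the reference.

366 Hz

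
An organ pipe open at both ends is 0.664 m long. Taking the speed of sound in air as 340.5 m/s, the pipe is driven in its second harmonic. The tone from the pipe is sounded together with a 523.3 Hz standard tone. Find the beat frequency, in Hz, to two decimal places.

Open pipe: f_n = n·v/(2L) = 2·340.5/(2·0.664) = 512.8012 Hz.
f_beat = |512.8012 − 523.3| = 10.50 Hz.

10.50 Hz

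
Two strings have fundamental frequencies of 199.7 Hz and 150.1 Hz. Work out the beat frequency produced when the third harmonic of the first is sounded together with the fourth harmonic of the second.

1.3 Hz

Third harmonic of the first: 3·199.7 = 599.1 Hz.
Fourth harmonic of the second: 4·150.1 = 600.4 Hz.
f_beat = |599.1 − 600.4| = 1.3 Hz.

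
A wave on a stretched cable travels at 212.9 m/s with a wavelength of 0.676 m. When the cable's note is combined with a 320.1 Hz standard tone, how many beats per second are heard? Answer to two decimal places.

Source frequency f = v/λ = 212.9/0.676 = 314.9408 Hz.
f_beat = |314.9408 − 320.1| = 5.16 Hz.

5.16 Hz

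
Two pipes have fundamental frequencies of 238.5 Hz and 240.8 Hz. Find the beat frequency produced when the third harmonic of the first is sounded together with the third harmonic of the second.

6.9 Hz

Third harmonic of the first: 3·238.5 = 715.5 Hz.
Third harmonic of the second: 3·240.8 = 722.4 Hz.
f_beat = |715.5 − 722.4| = 6.9 Hz.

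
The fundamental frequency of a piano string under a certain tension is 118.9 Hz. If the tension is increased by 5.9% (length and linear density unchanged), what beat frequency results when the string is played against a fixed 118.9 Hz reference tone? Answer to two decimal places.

For a string, f ∝ √T, so the new frequency is 118.9·√1.059 = 122.3573 Hz.
f_beat = |122.3573 − 118.9| = 3.46 Hz.

3.46 Hz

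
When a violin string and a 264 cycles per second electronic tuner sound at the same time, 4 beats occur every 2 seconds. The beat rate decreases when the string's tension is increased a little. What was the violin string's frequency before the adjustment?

Beat frequency = 4/2 = 2 Hz.
|f − 264| = 2, so the violin string was at either 262 Hz or 266 Hz.
Higher tension means higher frequency; the adjustment raises the violin string's frequency.
The beat rate fell, so the adjustment moved the violin string toward 264 Hz — it must have started below the reference.

262 Hz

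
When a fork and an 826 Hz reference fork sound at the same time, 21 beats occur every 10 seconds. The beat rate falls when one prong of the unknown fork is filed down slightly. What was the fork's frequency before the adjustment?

Beat frequency = 21/10 = 2.1 Hz.
|f − 826| = 2.1, so the fork was at either 823.9 Hz or 828.1 Hz.
Filing a prong removes mass and raises the fork's frequency; the adjustment raises the fork's frequency.
The beat rate fell, so the adjustment moved the fork toward 826 Hz — it must have started below the reference.

823.9 Hz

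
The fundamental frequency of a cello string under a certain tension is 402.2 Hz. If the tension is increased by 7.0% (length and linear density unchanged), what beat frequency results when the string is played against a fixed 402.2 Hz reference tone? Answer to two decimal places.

13.84 Hz

For a string, f ∝ √T, so the new frequency is 402.2·√1.070 = 416.0389 Hz.
f_beat = |416.0389 − 402.2| = 13.84 Hz.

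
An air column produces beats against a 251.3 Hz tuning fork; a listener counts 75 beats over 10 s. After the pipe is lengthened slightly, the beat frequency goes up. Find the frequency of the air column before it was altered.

243.8 Hz

Beat frequency = 75/10 = 7.5 Hz.
|f − 251.3| = 7.5, so the air column was at either 243.8 Hz or 258.8 Hz.
A longer pipe has a lower fundamental; the adjustment lowers the air column's frequency.
The beat rate rose, so the adjustment moved the air column further from 251.3 Hz — it was already below the reference.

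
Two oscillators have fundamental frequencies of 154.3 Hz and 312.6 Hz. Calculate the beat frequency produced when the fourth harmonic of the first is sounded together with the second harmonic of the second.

8.0 Hz

Fourth harmonic of the first: 4·154.3 = 617.2 Hz.
Second harmonic of the second: 2·312.6 = 625.2 Hz.
f_beat = |617.2 − 625.2| = 8.0 Hz.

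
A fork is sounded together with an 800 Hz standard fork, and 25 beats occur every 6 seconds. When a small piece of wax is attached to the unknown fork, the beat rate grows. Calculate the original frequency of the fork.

Beat frequency = 25/6 = 4.1667 Hz.
|f − 800| = 4.1667, so the fork was at either 795.8333 Hz or 804.1667 Hz.
Loading a fork with wax lowers its frequency; the adjustment lowers the fork's frequency.
The beat rate rose, so the adjustment moved the fork further from 800 Hz — it was already below the reference.

795.8333 Hz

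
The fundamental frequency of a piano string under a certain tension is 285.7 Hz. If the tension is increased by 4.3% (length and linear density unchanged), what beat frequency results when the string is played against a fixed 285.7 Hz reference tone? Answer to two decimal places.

For a string, f ∝ √T, so the new frequency is 285.7·√1.043 = 291.7779 Hz.
f_beat = |291.7779 − 285.7| = 6.08 Hz.

6.08 Hz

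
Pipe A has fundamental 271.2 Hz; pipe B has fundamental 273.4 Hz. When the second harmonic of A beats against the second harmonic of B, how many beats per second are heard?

4.4 Hz

Second harmonic of the first: 2·271.2 = 542.4 Hz.
Second harmonic of the second: 2·273.4 = 546.8 Hz.
f_beat = |542.4 − 546.8| = 4.4 Hz.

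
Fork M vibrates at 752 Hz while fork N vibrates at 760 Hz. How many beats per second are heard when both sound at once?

8 Hz

f_beat = |f₁ − f₂|.
|752 − 760| = 8 Hz.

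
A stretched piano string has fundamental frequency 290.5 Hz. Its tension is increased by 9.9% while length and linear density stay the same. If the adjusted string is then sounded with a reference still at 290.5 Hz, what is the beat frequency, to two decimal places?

14.04 Hz

For a string, f ∝ √T, so the new frequency is 290.5·√1.099 = 304.5404 Hz.
f_beat = |304.5404 − 290.5| = 14.04 Hz.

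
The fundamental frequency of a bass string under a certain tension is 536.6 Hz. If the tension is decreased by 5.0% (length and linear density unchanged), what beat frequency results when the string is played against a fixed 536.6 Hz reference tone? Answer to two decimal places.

For a string, f ∝ √T, so the new frequency is 536.6·√0.950 = 523.0130 Hz.
f_beat = |523.0130 − 536.6| = 13.59 Hz.

13.59 Hz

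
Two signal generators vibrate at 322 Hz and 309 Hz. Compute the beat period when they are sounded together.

0.077 s

f_beat = |322 − 309| = 13 Hz.
Beat period T = 1 / f_beat = 1 / 13 s.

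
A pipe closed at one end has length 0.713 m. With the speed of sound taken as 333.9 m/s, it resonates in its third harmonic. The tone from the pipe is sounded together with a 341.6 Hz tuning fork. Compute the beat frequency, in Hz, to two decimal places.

Closed pipe (odd harmonics): f_n = n·v/(4L) = 3·333.9/(4·0.713) = 351.2272 Hz.
f_beat = |351.2272 − 341.6| = 9.63 Hz.

9.63 Hz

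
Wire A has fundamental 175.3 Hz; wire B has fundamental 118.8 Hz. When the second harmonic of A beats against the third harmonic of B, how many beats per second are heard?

5.8 Hz

Second harmonic of the first: 2·175.3 = 350.6 Hz.
Third harmonic of the second: 3·118.8 = 356.4 Hz.
f_beat = |350.6 − 356.4| = 5.8 Hz.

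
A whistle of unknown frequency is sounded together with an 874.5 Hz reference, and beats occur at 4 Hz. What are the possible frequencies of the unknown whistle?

870.5 Hz or 878.5 Hz

|f − 874.5| = 4, so f = 874.5 ± 4.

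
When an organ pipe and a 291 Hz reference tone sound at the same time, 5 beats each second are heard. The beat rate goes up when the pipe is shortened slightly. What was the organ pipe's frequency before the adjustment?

|f − 291| = 5, so the organ pipe was at either 286 Hz or 296 Hz.
A shorter pipe has a higher fundamental; the adjustment raises the organ pipe's frequency.
The beat rate rose, so the adjustment moved the organ pipe further from 291 Hz — it was already above the reference.

296 Hz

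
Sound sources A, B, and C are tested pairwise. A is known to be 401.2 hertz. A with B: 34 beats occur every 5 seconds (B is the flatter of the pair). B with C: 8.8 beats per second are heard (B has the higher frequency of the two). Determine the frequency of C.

385.6 Hz

A–B: Beat frequency = 34/5 = 6.8 Hz.
B is below A, so f_B = 401.2 − 6.8 = 394.4 Hz.
C is below B, so f_C = 394.4 − 8.8 = 385.6 Hz.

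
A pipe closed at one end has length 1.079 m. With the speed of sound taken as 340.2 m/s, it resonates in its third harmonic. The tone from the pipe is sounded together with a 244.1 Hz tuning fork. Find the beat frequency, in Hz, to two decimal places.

Closed pipe (odd harmonics): f_n = n·v/(4L) = 3·340.2/(4·1.079) = 236.4690 Hz.
f_beat = |236.4690 − 244.1| = 7.63 Hz.

7.63 Hz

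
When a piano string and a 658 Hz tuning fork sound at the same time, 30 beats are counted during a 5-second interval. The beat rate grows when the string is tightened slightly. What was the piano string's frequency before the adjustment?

Beat frequency = 30/5 = 6 Hz.
|f − 658| = 6, so the piano string was at either 652 Hz or 664 Hz.
Increasing tension raises a string's frequency; the adjustment raises the piano string's frequency.
The beat rate rose, so the adjustment moved the piano string further from 658 Hz — it was already above the reference.

664 Hz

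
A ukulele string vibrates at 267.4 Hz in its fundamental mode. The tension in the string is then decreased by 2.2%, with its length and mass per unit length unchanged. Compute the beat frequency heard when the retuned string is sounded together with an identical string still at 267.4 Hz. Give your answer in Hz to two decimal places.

2.96 Hz

For a string, f ∝ √T, so the new frequency is 267.4·√0.978 = 264.4422 Hz.
f_beat = |264.4422 − 267.4| = 2.96 Hz.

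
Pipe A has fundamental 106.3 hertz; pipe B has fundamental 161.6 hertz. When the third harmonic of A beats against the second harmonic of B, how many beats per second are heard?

Third harmonic of the first: 3·106.3 = 318.9 Hz.
Second harmonic of the second: 2·161.6 = 323.2 Hz.
f_beat = |318.9 − 323.2| = 4.3 Hz.

4.3 Hz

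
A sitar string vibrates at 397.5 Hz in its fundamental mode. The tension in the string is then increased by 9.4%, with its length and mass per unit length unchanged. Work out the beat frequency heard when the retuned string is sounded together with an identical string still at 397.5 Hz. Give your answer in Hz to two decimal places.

18.26 Hz

For a string, f ∝ √T, so the new frequency is 397.5·√1.094 = 415.7630 Hz.
f_beat = |415.7630 − 397.5| = 18.26 Hz.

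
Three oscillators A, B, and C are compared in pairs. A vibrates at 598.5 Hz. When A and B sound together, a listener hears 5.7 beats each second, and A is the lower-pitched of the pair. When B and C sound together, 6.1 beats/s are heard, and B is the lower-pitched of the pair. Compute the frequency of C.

B is above A, so f_B = 598.5 + 5.7 = 604.2 Hz.
C is above B, so f_C = 604.2 + 6.1 = 610.3 Hz.

610.3 Hz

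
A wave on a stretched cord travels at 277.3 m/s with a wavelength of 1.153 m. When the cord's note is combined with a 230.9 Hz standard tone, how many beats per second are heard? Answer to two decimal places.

Source frequency f = v/λ = 277.3/1.153 = 240.5030 Hz.
f_beat = |240.5030 − 230.9| = 9.60 Hz.

9.60 Hz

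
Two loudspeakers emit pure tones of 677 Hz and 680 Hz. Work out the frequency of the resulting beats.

f_beat = |f₁ − f₂|.
|677 − 680| = 3 Hz.

3 Hz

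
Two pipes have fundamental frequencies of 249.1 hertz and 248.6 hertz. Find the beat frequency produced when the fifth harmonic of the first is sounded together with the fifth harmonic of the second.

2.5 Hz

Fifth harmonic of the first: 5·249.1 = 1245.5 Hz.
Fifth harmonic of the second: 5·248.6 = 1243.0 Hz.
f_beat = |1245.5 − 1243.0| = 2.5 Hz.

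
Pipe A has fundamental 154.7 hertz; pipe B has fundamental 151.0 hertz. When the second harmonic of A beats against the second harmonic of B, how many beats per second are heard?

Second harmonic of the first: 2·154.7 = 309.4 Hz.
Second harmonic of the second: 2·151.0 = 302.0 Hz.
f_beat = |309.4 − 302.0| = 7.4 Hz.

7.4 Hz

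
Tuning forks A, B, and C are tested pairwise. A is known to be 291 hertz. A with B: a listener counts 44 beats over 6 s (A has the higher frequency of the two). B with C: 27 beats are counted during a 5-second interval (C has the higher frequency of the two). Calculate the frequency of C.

A–B: Beat frequency = 44/6 = 7.3333 Hz.
B is below A, so f_B = 291 − 7.3333 = 283.6667 Hz.
B–C: Beat frequency = 27/5 = 5.4 Hz.
C is above B, so f_C = 283.6667 + 5.4 = 289.0667 Hz.

289.0667 Hz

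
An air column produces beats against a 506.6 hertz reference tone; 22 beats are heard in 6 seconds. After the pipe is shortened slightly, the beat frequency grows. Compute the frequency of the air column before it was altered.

510.2667 Hz

Beat frequency = 22/6 = 3.6667 Hz.
|f − 506.6| = 3.6667, so the air column was at either 502.9333 Hz or 510.2667 Hz.
A shorter pipe has a higher fundamental; the adjustment raises the air column's frequency.
The beat rate rose, so the adjustment moved the air column further from 506.6 Hz — it was already above the reference.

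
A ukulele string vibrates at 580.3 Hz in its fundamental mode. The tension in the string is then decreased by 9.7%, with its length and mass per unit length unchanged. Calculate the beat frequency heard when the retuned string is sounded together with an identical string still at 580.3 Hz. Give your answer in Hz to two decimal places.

28.86 Hz

For a string, f ∝ √T, so the new frequency is 580.3·√0.903 = 551.4377 Hz.
f_beat = |551.4377 − 580.3| = 28.86 Hz.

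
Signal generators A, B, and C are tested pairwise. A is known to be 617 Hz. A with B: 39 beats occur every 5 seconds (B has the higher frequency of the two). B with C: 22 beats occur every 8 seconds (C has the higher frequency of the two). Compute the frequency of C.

627.55 Hz

A–B: Beat frequency = 39/5 = 7.8 Hz.
B is above A, so f_B = 617 + 7.8 = 624.8 Hz.
B–C: Beat frequency = 22/8 = 2.75 Hz.
C is above B, so f_C = 624.8 + 2.75 = 627.55 Hz.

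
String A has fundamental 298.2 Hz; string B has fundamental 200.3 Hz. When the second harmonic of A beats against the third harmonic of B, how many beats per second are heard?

4.5 Hz

Second harmonic of the first: 2·298.2 = 596.4 Hz.
Third harmonic of the second: 3·200.3 = 600.9 Hz.
f_beat = |596.4 − 600.9| = 4.5 Hz.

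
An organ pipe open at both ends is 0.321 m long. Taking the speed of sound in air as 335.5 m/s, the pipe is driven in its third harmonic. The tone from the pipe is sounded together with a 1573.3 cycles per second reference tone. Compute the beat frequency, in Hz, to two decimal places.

5.54 Hz

Open pipe: f_n = n·v/(2L) = 3·335.5/(2·0.321) = 1567.7570 Hz.
f_beat = |1567.7570 − 1573.3| = 5.54 Hz.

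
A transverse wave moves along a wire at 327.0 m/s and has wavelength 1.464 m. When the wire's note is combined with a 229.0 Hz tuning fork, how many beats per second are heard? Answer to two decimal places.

5.64 Hz

Source frequency f = v/λ = 327.0/1.464 = 223.3607 Hz.
f_beat = |223.3607 − 229.0| = 5.64 Hz.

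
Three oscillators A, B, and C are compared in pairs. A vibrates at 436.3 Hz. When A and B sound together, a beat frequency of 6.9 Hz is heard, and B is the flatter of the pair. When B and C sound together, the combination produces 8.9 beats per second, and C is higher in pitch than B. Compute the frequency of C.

B is below A, so f_B = 436.3 − 6.9 = 429.4 Hz.
C is above B, so f_C = 429.4 + 8.9 = 438.3 Hz.

438.3 Hz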